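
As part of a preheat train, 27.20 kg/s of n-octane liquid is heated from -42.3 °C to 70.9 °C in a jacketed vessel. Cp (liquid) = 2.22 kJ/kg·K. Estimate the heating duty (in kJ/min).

Q = 410000 kJ/min

Q = ṁ·Cp·ΔT = 27.20 × 2.22 × (70.9 − -42.3) = 6835.5 kJ/s
Heating duty = 410130 kJ/min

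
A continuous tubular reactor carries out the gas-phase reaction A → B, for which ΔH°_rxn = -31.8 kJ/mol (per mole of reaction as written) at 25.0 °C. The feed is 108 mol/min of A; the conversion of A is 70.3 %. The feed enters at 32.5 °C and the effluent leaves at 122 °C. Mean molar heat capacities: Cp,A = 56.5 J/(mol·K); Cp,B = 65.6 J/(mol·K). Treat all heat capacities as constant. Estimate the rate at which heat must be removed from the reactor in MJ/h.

Q_out = 108 MJ/h

Extent of reaction ξ = 0.703 × 108 = 75.924 mol/min
Reaction term: ξ·ΔH°_rxn = 75.924 × -31.8 = -2414.4 kJ/min
Sensible, feed 32.5→25 °C: -45.765 kJ/min
Outlet flows (mol/min): A 32.076, B 75.924
Sensible, products 25→122 °C: 658.91 kJ/min
Q = ΔH = -1801.2 kJ/min = -30.021 kW
Heat removed = 108.07 MJ/h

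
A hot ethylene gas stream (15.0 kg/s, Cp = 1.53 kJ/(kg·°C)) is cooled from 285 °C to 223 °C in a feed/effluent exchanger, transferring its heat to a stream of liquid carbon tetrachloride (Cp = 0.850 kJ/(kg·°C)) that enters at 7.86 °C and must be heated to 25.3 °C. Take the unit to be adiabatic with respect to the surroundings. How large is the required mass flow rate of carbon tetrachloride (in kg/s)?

Heat released by hot stream: Q = 15.0 × 1.53 × (285 − 223) = 1422.9 kJ/s
Energy balance on cold side (adiabatic exchanger): Q = ṁ_c·Cp_c·(T_c,out − T_c,in)
ṁ_c = 1422.9 / [0.850 × (25.3 − 7.86)] = 95.986 kg/s

ṁ_c = 96.0 kg/s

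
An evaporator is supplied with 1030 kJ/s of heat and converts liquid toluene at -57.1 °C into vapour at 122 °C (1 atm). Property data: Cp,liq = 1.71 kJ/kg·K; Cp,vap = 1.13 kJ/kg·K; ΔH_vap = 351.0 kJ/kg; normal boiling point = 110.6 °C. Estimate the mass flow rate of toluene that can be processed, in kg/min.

Δh = 1.71×(110.6−-57.1) + 351.0 + 1.13×(122−110.6) = 650.65 kJ/kg
Q = 1030 kJ/s = 1030 kJ/s = 61800 kJ/min
ṁ = Q/Δh = 61800 / 650.65 = 94.982 kg/min

ṁ = 95.0 kg/min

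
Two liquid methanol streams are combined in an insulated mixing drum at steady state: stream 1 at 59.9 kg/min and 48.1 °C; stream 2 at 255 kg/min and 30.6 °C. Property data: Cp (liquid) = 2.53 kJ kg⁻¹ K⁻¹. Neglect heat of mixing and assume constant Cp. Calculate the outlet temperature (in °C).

Adiabatic, steady state ⇒ Σ ṁᵢCp,ᵢ(T_out − Tᵢ) = 0
Σ ṁᵢCp,ᵢTᵢ = 59.9×2.53×48.1 + 255×2.53×30.6 = 27031
Σ ṁᵢCp,ᵢ = 59.9×2.53 + 255×2.53 = 796.7
T_out = 27031 / 796.7 = 33.929 °C

T_out = 33.9 °C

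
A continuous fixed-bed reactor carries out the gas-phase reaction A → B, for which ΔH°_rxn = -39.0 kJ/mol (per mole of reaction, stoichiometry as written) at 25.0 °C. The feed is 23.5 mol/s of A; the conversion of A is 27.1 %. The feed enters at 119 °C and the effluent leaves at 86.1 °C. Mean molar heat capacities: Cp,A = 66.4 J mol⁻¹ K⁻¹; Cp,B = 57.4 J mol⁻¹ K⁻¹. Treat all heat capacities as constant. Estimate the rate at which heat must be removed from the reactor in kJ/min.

Extent of reaction ξ = 0.271 × 23.5 = 6.3685 mol/s
Reaction term: ξ·ΔH°_rxn = 6.3685 × -39.0 = -248.37 kJ/s
Sensible, feed 119→25 °C: -146.68 kJ/s
Outlet flows (mol/s): A 17.131, B 6.3685
Sensible, products 25→86.1 °C: 91.838 kJ/s
Q = ΔH = -303.21 kJ/s = -303.21 kW
Heat removed = 18193 kJ/min

Q_out = 18200 kJ/min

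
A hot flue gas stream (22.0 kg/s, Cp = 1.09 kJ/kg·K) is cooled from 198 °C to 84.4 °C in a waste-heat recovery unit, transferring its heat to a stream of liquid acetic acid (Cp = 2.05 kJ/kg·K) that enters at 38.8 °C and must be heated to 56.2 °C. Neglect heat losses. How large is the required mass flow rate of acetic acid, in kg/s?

Heat released by hot stream: Q = 22.0 × 1.09 × (198 − 84.4) = 2724.1 kJ/s
Energy balance on cold side (adiabatic exchanger): Q = ṁ_c·Cp_c·(T_c,out − T_c,in)
ṁ_c = 2724.1 / [2.05 × (56.2 − 38.8)] = 76.37 kg/s

ṁ_c = 76.4 kg/s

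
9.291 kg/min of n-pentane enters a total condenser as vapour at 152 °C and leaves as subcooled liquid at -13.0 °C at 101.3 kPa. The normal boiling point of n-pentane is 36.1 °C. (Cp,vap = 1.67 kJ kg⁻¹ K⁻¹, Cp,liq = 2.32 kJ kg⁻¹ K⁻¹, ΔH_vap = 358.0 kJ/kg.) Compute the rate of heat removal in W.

vapour 152→36.1 °C: -193.55 kJ/kg
condensation at 36.1 °C: -358 kJ/kg
liquid 36.1→-13.0 °C: -113.91 kJ/kg
Δh = -193.55 + -358 + -113.91 = -665.47 kJ/kg
Q = ṁ·Δh = 9.291 kg/min × -665.47 kJ/kg = -6182.8 kJ/min
|Q| = 103.05 kW = 103050 W

Q_c = 103000 W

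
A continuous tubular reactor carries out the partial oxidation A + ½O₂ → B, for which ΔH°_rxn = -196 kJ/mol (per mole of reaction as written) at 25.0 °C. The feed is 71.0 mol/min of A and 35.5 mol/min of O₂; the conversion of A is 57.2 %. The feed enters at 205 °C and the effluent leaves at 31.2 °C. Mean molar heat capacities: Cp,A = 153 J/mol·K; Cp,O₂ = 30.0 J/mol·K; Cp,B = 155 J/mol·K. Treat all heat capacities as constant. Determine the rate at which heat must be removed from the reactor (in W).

Extent of reaction ξ = 0.572 × 71.0 = 40.612 mol/min
Reaction term: ξ·ΔH°_rxn = 40.612 × -196 = -7960 kJ/min
Sensible, feed 205→25 °C: -2147 kJ/min
Outlet flows (mol/min): A 30.388, O₂ 15.194, B 40.612
Sensible, products 25→31.2 °C: 70.68 kJ/min
Q = ΔH = -10036 kJ/min = -167.27 kW
Heat removed = 167270 W

Q_out = 167000 W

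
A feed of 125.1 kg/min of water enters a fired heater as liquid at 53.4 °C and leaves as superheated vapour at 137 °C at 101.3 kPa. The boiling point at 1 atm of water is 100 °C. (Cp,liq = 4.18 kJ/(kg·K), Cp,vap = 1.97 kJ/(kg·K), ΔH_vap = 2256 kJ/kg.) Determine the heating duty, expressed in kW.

Q = 5260 kW

liquid 53.4→100 °C: 194.79 kJ/kg
vaporisation at 100 °C: 2256 kJ/kg
vapour 100→137 °C: 72.89 kJ/kg
Δh = 194.79 + 2256 + 72.89 = 2523.7 kJ/kg
Q = ṁ·Δh = 125.1 kg/min × 2523.7 kJ/kg = 315710 kJ/min
|Q| = 5261.9 kW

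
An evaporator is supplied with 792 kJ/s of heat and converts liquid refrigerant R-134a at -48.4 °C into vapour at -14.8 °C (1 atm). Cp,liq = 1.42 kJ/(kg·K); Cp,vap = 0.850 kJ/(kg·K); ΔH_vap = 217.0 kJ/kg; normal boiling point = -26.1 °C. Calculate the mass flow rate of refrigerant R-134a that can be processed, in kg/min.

Δh = 1.42×(-26.1−-48.4) + 217.0 + 0.850×(-14.8−-26.1) = 258.27 kJ/kg
Q = 792 kJ/s = 792 kJ/s = 47520 kJ/min
ṁ = Q/Δh = 47520 / 258.27 = 183.99 kg/min

ṁ = 184 kg/min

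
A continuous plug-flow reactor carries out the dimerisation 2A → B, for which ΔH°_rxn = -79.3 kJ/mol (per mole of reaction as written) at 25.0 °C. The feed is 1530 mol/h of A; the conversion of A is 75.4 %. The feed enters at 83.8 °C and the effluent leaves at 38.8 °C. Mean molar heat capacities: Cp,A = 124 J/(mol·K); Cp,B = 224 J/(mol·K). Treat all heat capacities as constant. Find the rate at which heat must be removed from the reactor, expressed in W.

Q_out = 15100 W

Extent of reaction ξ = 0.754 × 1530 / 2 = 576.81 mol/h
Reaction term: ξ·ΔH°_rxn = 576.81 × -79.3 = -45741 kJ/h
Sensible, feed 83.8→25 °C: -11156 kJ/h
Outlet flows (mol/h): A 376.38, B 576.81
Sensible, products 25→38.8 °C: 2427.1 kJ/h
Q = ΔH = -54469 kJ/h = -15.13 kW
Heat removed = 15130 W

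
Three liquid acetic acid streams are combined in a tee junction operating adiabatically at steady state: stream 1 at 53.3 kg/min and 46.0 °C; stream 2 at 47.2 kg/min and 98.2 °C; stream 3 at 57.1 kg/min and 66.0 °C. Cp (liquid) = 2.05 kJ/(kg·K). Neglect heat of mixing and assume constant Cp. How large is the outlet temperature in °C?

T_out = 68.9 °C

No heat crosses the boundary, so H_out = H_in.
Σ ṁᵢCp,ᵢTᵢ = 53.3×2.05×46.0 + 47.2×2.05×98.2 + 57.1×2.05×66.0 = 22254
Σ ṁᵢCp,ᵢ = 53.3×2.05 + 47.2×2.05 + 57.1×2.05 = 323.08
T_out = 22254 / 323.08 = 68.88 °C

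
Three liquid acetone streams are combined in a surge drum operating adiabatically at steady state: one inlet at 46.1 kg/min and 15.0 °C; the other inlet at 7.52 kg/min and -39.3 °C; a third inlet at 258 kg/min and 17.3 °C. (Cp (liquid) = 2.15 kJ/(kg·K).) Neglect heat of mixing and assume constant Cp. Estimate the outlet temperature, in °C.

T_out = 15.6 °C

Energy balance with Q = 0: Σ ṁᵢCp,ᵢ(T_out − Tᵢ) = 0
T_out = Σ ṁᵢCp,ᵢTᵢ / Σ ṁᵢCp,ᵢ
      = 10448 / 669.98 = 15.594 °C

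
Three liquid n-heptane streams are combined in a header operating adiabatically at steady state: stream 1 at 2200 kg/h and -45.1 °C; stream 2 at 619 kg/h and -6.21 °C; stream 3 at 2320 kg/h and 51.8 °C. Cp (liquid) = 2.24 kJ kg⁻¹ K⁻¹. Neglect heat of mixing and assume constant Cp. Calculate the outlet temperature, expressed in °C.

Energy balance with Q = 0: Σ ṁᵢCp,ᵢ(T_out − Tᵢ) = 0
T_out = Σ ṁᵢCp,ᵢTᵢ / Σ ṁᵢCp,ᵢ
      = 38331 / 11511 = 3.3298 °C

T_out = 3.33 °C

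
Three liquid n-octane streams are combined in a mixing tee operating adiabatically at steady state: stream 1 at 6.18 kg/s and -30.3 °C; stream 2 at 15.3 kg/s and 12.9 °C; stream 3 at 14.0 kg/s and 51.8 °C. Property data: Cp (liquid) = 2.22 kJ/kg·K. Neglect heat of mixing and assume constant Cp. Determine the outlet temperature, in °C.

T_out = 20.7 °C

No heat crosses the boundary, so H_out = H_in.
Σ ṁᵢCp,ᵢTᵢ = 6.18×2.22×-30.3 + 15.3×2.22×12.9 + 14.0×2.22×51.8 = 1632.4
Σ ṁᵢCp,ᵢ = 6.18×2.22 + 15.3×2.22 + 14.0×2.22 = 78.766
T_out = 1632.4 / 78.766 = 20.725 °C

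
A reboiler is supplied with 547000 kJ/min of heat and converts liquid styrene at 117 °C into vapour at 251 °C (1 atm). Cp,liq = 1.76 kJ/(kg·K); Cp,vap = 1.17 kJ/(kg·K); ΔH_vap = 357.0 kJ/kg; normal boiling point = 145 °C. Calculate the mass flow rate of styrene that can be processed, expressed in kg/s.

ṁ = 17.2 kg/s

Δh = 1.76×(145−117) + 357.0 + 1.17×(251−145) = 530.3 kJ/kg
Q = 547000 kJ/min = 9116.7 kJ/s = 9116.7 kJ/s
ṁ = Q/Δh = 9116.7 / 530.3 = 17.192 kg/s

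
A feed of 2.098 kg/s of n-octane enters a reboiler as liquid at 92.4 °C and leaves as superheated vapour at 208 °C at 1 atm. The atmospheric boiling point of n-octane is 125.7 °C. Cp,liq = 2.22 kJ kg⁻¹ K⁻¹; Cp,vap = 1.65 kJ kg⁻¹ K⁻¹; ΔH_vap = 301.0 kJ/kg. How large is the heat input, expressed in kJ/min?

liquid 92.4→125.7 °C: 73.926 kJ/kg
vaporisation at 125.7 °C: 301 kJ/kg
vapour 125.7→208 °C: 135.79 kJ/kg
Δh = 73.926 + 301 + 135.79 = 510.72 kJ/kg
Q = ṁ·Δh = 2.098 kg/s × 510.72 kJ/kg = 1071.5 kJ/s
|Q| = 1071.5 kW = 64290 kJ/min

Q = 64300 kJ/min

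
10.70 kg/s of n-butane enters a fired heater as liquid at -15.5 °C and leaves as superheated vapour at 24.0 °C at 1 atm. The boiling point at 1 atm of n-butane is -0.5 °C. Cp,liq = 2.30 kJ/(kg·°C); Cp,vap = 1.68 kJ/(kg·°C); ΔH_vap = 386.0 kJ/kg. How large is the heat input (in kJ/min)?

liquid -15.5→-0.5 °C: 34.5 kJ/kg
vaporisation at -0.5 °C: 386 kJ/kg
vapour -0.5→24.0 °C: 41.16 kJ/kg
Δh = 34.5 + 386 + 41.16 = 461.66 kJ/kg
Q = ṁ·Δh = 10.70 kg/s × 461.66 kJ/kg = 4939.8 kJ/s
|Q| = 4939.8 kW = 296390 kJ/min

Q = 296000 kJ/min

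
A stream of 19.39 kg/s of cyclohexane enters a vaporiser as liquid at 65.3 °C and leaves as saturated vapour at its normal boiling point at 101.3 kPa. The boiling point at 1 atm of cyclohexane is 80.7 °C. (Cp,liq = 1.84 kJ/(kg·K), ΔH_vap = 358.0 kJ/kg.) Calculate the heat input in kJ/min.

Q = 449000 kJ/min

liquid 65.3→80.7 °C: 28.336 kJ/kg
vaporisation at 80.7 °C: 358 kJ/kg
Δh = 28.336 + 358 = 386.34 kJ/kg
Q = ṁ·Δh = 19.39 kg/s × 386.34 kJ/kg = 7491.1 kJ/s
|Q| = 7491.1 kW = 449460 kJ/min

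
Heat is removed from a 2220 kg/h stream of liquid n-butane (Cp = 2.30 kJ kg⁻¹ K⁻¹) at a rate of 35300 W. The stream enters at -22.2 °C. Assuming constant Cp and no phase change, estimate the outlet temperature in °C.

T_out = -47.1 °C

Q = 35300 W = 127080 kJ/h
ΔT = Q/(ṁ·Cp) = 127080/(2220×2.30) = 24.888 K
T_out = -22.2 − 24.888 = -47.088 °C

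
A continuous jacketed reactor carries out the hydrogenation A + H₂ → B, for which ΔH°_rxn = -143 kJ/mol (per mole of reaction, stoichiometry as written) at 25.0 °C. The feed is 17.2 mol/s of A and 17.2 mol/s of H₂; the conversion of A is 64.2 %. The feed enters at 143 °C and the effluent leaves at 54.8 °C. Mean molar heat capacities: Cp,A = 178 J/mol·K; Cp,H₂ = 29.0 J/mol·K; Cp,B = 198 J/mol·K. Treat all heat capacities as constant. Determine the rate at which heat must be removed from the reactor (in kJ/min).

Q_out = 114000 kJ/min

Extent of reaction ξ = 0.642 × 17.2 = 11.042 mol/s
Reaction term: ξ·ΔH°_rxn = 11.042 × -143 = -1579.1 kJ/s
Sensible, feed 143→25 °C: -420.13 kJ/s
Outlet flows (mol/s): A 6.1576, H₂ 6.1576, B 11.042
Sensible, products 25→54.8 °C: 103.14 kJ/s
Q = ΔH = -1896.1 kJ/s = -1896.1 kW
Heat removed = 113760 kJ/min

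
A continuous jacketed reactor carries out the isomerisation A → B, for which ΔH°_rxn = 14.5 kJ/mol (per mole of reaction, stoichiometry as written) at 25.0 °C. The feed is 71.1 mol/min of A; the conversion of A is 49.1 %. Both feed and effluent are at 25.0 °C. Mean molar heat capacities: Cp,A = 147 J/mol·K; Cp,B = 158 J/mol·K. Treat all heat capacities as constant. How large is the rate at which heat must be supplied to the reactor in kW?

Extent of reaction ξ = 0.491 × 71.1 = 34.91 mol/min
Reaction term: ξ·ΔH°_rxn = 34.91 × 14.5 = 506.2 kJ/min
Q = ΔH = 506.2 kJ/min = 8.4366 kW
Heat supplied = 8.4366 kW

Q_in = 8.44 kW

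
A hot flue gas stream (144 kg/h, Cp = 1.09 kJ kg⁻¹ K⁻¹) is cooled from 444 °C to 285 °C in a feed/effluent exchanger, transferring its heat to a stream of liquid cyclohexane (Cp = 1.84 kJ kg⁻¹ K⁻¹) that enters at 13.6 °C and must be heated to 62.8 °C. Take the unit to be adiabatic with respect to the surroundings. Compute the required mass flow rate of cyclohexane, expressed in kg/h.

ṁ_c = 276 kg/h

Heat released by hot stream: Q = 144 × 1.09 × (444 − 285) = 24957 kJ/h
Energy balance on cold side (adiabatic exchanger): Q = ṁ_c·Cp_c·(T_c,out − T_c,in)
ṁ_c = 24957 / [1.84 × (62.8 − 13.6)] = 275.68 kg/h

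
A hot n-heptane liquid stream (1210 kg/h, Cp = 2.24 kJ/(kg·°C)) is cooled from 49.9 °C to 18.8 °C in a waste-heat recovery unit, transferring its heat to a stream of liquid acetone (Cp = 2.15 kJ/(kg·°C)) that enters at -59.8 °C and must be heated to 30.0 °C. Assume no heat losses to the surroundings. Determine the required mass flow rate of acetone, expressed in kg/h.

ṁ_c = 437 kg/h

Heat released by hot stream: Q = 1210 × 2.24 × (49.9 − 18.8) = 84293 kJ/h
Energy balance on cold side (adiabatic exchanger): Q = ṁ_c·Cp_c·(T_c,out − T_c,in)
ṁ_c = 84293 / [2.15 × (30.0 − -59.8)] = 436.6 kg/h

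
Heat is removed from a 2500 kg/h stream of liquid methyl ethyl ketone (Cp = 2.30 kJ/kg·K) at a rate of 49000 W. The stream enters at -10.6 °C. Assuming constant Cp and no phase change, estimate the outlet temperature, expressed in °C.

Q = 49000 W = 176400 kJ/h
ΔT = Q/(ṁ·Cp) = 176400/(2500×2.30) = 30.678 K
T_out = -10.6 − 30.678 = -41.278 °C

T_out = -41.3 °C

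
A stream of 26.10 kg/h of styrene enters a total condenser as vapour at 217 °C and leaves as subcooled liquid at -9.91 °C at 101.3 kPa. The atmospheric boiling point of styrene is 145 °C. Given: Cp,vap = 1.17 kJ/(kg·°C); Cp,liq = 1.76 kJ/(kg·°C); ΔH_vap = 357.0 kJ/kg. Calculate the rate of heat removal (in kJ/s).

vapour 217→145 °C: -84.24 kJ/kg
condensation at 145 °C: -357 kJ/kg
liquid 145→-9.91 °C: -272.64 kJ/kg
Δh = -84.24 + -357 + -272.64 = -713.88 kJ/kg
Q = ṁ·Δh = 26.10 kg/h × -713.88 kJ/kg = -18632 kJ/h
|Q| = 5.1756 kW

Q_c = 5.18 kJ/s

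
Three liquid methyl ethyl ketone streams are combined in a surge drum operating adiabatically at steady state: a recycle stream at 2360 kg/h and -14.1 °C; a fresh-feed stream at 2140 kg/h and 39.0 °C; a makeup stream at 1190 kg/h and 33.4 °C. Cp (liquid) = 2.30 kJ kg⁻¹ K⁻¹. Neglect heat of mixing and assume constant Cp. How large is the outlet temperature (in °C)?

T_out = 15.8 °C

No heat crosses the boundary, so H_out = H_in.
Σ ṁᵢCp,ᵢTᵢ = 2360×2.30×-14.1 + 2140×2.30×39.0 + 1190×2.30×33.4 = 206840
Σ ṁᵢCp,ᵢ = 2360×2.30 + 2140×2.30 + 1190×2.30 = 13087
T_out = 206840 / 13087 = 15.805 °C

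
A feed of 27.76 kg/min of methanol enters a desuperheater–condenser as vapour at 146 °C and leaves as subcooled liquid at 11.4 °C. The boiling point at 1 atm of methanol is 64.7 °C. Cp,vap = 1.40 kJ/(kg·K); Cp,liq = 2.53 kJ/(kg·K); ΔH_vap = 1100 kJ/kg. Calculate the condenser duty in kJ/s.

Q_c = 624 kJ/s

vapour 146→64.7 °C: -113.82 kJ/kg
condensation at 64.7 °C: -1100 kJ/kg
liquid 64.7→11.4 °C: -134.85 kJ/kg
Δh = -113.82 + -1100 + -134.85 = -1348.7 kJ/kg
Q = ṁ·Δh = 27.76 kg/min × -1348.7 kJ/kg = -37439 kJ/min
|Q| = 623.98 kW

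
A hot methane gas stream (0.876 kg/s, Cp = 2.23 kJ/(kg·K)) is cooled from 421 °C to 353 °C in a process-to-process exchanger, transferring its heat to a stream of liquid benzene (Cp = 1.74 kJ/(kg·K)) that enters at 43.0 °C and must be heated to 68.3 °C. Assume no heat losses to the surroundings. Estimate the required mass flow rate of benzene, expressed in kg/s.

ṁ_c = 3.02 kg/s

Heat released by hot stream: Q = 0.876 × 2.23 × (421 − 353) = 132.84 kJ/s
Energy balance on cold side (adiabatic exchanger): Q = ṁ_c·Cp_c·(T_c,out − T_c,in)
ṁ_c = 132.84 / [1.74 × (68.3 − 43.0)] = 3.0175 kg/s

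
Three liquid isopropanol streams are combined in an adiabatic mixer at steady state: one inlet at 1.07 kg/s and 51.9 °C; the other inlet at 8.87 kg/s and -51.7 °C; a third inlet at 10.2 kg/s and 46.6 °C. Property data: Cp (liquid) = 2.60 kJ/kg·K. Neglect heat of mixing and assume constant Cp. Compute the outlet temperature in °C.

T_out = 3.59 °C

Adiabatic, steady state ⇒ Σ ṁᵢCp,ᵢ(T_out − Tᵢ) = 0
T_out = Σ ṁᵢCp,ᵢTᵢ / Σ ṁᵢCp,ᵢ
      = 187.91 / 52.364 = 3.5886 °C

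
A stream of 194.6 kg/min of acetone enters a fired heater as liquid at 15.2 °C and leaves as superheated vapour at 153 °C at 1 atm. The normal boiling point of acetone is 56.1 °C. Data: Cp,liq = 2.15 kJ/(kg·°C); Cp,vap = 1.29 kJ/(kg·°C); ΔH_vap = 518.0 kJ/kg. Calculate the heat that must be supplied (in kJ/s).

liquid 15.2→56.1 °C: 87.935 kJ/kg
vaporisation at 56.1 °C: 518 kJ/kg
vapour 56.1→153 °C: 125 kJ/kg
Δh = 87.935 + 518 + 125 = 730.94 kJ/kg
Q = ṁ·Δh = 194.6 kg/min × 730.94 kJ/kg = 142240 kJ/min
|Q| = 2370.7 kW

Q = 2370 kJ/s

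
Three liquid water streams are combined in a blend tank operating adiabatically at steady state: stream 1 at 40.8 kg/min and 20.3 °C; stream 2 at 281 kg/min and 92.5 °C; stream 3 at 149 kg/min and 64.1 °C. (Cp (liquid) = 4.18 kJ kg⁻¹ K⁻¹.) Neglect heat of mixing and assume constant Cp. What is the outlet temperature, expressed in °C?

T_out = 77.3 °C

Energy balance with Q = 0: Σ ṁᵢCp,ᵢ(T_out − Tᵢ) = 0
T_out = Σ ṁᵢCp,ᵢTᵢ / Σ ṁᵢCp,ᵢ
      = 152030 / 1967.9 = 77.255 °C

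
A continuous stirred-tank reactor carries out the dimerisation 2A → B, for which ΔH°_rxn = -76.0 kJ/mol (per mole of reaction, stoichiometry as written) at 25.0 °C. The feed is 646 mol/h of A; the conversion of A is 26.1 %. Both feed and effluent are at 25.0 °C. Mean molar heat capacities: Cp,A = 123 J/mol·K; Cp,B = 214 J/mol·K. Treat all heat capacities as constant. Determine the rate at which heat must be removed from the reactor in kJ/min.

Extent of reaction ξ = 0.261 × 646 / 2 = 84.303 mol/h
Reaction term: ξ·ΔH°_rxn = 84.303 × -76.0 = -6407 kJ/h
Q = ΔH = -6407 kJ/h = -1.7797 kW
Heat removed = 106.78 kJ/min

Q_out = 107 kJ/min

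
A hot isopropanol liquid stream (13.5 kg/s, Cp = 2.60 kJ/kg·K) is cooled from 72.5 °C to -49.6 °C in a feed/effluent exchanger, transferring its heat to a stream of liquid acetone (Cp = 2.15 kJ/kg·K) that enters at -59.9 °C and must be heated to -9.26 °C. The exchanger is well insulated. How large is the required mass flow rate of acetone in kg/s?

Heat released by hot stream: Q = 13.5 × 2.60 × (72.5 − -49.6) = 4285.7 kJ/s
Energy balance on cold side (adiabatic exchanger): Q = ṁ_c·Cp_c·(T_c,out − T_c,in)
ṁ_c = 4285.7 / [2.15 × (-9.26 − -59.9)] = 39.363 kg/s

ṁ_c = 39.4 kg/s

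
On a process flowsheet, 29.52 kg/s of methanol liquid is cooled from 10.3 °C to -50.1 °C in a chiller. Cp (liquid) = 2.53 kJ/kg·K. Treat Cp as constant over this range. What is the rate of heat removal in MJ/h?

Q_c = 16200 MJ/h

Q = ṁ·Cp·ΔT = 29.52 × 2.53 × (-50.1 − 10.3) = -4511 kJ/s
Cooling duty = 16240 MJ/h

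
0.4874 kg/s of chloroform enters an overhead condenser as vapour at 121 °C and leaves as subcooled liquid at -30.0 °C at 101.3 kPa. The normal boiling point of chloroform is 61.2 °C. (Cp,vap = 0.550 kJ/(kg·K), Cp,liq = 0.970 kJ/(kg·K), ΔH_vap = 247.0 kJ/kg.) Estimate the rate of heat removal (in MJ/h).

Q_c = 646 MJ/h

vapour 121→61.2 °C: -32.89 kJ/kg
condensation at 61.2 °C: -247 kJ/kg
liquid 61.2→-30.0 °C: -88.464 kJ/kg
Δh = -32.89 + -247 + -88.464 = -368.35 kJ/kg
Q = ṁ·Δh = 0.4874 kg/s × -368.35 kJ/kg = -179.54 kJ/s
|Q| = 179.54 kW = 646.33 MJ/h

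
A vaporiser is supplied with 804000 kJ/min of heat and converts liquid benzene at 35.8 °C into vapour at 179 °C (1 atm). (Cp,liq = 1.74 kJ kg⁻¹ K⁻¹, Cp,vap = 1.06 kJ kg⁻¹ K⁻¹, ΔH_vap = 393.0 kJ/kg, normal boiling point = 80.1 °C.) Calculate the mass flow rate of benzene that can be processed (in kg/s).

Δh = 1.74×(80.1−35.8) + 393.0 + 1.06×(179−80.1) = 574.92 kJ/kg
Q = 804000 kJ/min = 13400 kJ/s = 13400 kJ/s
ṁ = Q/Δh = 13400 / 574.92 = 23.308 kg/s

ṁ = 23.3 kg/s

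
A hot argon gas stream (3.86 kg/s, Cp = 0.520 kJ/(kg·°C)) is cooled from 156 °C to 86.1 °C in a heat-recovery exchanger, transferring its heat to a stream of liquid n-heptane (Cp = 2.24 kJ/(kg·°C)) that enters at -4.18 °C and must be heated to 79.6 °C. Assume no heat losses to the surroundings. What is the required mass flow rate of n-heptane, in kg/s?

Heat released by hot stream: Q = 3.86 × 0.520 × (156 − 86.1) = 140.3 kJ/s
Energy balance on cold side (adiabatic exchanger): Q = ṁ_c·Cp_c·(T_c,out − T_c,in)
ṁ_c = 140.3 / [2.24 × (79.6 − -4.18)] = 0.74762 kg/s

ṁ_c = 0.748 kg/s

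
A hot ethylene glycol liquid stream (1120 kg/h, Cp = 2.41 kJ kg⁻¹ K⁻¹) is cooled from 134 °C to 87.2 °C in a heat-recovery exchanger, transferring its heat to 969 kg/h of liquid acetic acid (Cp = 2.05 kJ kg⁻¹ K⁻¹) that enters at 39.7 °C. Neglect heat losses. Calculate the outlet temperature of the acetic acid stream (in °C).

Heat released by hot stream: Q = 1120 × 2.41 × (134 − 87.2) = 126320 kJ/h
Energy balance on cold side (adiabatic exchanger): Q = ṁ_c·Cp_c·(T_c,out − T_c,in)
T_c,out = 39.7 + 126320/(969 × 2.05) = 103.29 °C

T_c,out = 103 °C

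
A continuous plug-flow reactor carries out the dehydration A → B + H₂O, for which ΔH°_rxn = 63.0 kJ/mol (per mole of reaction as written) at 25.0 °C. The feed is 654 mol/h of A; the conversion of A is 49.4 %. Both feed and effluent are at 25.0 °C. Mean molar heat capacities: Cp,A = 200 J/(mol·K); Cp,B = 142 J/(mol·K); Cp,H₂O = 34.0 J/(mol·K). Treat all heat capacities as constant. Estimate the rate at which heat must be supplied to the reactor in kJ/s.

Extent of reaction ξ = 0.494 × 654 = 323.08 mol/h
Reaction term: ξ·ΔH°_rxn = 323.08 × 63.0 = 20354 kJ/h
Q = ΔH = 20354 kJ/h = 5.6538 kW
Heat supplied = 5.6538 kJ/s

Q_in = 5.65 kJ/s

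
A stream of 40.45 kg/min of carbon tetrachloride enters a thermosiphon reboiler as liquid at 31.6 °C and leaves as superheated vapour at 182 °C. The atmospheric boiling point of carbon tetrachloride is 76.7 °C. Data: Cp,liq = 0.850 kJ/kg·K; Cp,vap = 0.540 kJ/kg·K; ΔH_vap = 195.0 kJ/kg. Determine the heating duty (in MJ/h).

Q = 704 MJ/h

liquid 31.6→76.7 °C: 38.335 kJ/kg
vaporisation at 76.7 °C: 195 kJ/kg
vapour 76.7→182 °C: 56.862 kJ/kg
Δh = 38.335 + 195 + 56.862 = 290.2 kJ/kg
Q = ṁ·Δh = 40.45 kg/min × 290.2 kJ/kg = 11738 kJ/min
|Q| = 195.64 kW = 704.31 MJ/h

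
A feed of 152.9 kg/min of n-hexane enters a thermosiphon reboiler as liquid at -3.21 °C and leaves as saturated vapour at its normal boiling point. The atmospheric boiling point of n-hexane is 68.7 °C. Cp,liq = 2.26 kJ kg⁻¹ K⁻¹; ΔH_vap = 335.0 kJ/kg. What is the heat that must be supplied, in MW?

liquid -3.21→68.7 °C: 162.52 kJ/kg
vaporisation at 68.7 °C: 335 kJ/kg
Δh = 162.52 + 335 = 497.52 kJ/kg
Q = ṁ·Δh = 152.9 kg/min × 497.52 kJ/kg = 76070 kJ/min
|Q| = 1267.8 kW = 1.2678 MW

Q = 1.27 MW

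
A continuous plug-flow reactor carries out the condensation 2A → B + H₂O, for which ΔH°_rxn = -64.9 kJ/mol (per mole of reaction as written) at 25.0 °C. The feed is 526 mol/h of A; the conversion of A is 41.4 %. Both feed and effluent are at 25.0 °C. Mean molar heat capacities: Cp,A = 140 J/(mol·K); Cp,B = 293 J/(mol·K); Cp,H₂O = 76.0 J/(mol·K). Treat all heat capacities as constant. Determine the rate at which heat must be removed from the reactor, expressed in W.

Q_out = 1960 W

Extent of reaction ξ = 0.414 × 526 / 2 = 108.88 mol/h
Reaction term: ξ·ΔH°_rxn = 108.88 × -64.9 = -7066.4 kJ/h
Q = ΔH = -7066.4 kJ/h = -1.9629 kW
Heat removed = 1962.9 W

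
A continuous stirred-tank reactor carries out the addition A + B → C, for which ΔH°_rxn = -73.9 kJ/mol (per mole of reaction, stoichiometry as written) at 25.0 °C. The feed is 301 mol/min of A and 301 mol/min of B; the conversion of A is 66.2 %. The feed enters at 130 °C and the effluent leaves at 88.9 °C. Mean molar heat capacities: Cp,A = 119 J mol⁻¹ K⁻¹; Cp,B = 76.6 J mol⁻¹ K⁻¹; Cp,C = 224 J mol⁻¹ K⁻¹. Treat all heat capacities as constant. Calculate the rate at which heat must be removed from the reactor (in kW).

Extent of reaction ξ = 0.662 × 301 = 199.26 mol/min
Reaction term: ξ·ΔH°_rxn = 199.26 × -73.9 = -14725 kJ/min
Sensible, feed 130→25 °C: -6181.9 kJ/min
Outlet flows (mol/min): A 101.74, B 101.74, C 199.26
Sensible, products 25→88.9 °C: 4123.8 kJ/min
Q = ΔH = -16784 kJ/min = -279.73 kW
Heat removed = 279.73 kW

Q_out = 280 kW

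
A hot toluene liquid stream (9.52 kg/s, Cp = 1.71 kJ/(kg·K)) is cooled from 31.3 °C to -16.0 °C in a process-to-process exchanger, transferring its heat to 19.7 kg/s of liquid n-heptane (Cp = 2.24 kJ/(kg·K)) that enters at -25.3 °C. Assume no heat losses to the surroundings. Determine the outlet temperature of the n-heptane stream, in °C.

Heat released by hot stream: Q = 9.52 × 1.71 × (31.3 − -16.0) = 770.01 kJ/s
Energy balance on cold side (adiabatic exchanger): Q = ṁ_c·Cp_c·(T_c,out − T_c,in)
T_c,out = -25.3 + 770.01/(19.7 × 2.24) = -7.8506 °C

T_c,out = -7.85 °C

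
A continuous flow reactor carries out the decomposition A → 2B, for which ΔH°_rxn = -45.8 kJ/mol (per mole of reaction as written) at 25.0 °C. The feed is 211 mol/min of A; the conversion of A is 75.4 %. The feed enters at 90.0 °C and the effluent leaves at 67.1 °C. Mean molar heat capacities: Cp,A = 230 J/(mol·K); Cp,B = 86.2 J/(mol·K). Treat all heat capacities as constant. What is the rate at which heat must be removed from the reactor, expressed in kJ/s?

Q_out = 146 kJ/s

Extent of reaction ξ = 0.754 × 211 = 159.09 mol/min
Reaction term: ξ·ΔH°_rxn = 159.09 × -45.8 = -7286.5 kJ/min
Sensible, feed 90.0→25 °C: -3154.4 kJ/min
Outlet flows (mol/min): A 51.906, B 318.19
Sensible, products 25→67.1 °C: 1657.3 kJ/min
Q = ΔH = -8783.6 kJ/min = -146.39 kW
Heat removed = 146.39 kJ/s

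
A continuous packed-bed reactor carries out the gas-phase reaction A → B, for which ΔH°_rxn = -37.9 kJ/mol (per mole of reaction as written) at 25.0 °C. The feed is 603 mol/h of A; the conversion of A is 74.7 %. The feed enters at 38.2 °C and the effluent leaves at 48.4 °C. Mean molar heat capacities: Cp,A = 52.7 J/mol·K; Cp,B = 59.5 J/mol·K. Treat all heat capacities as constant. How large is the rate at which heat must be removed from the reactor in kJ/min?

Q_out = 278 kJ/min

Extent of reaction ξ = 0.747 × 603 = 450.44 mol/h
Reaction term: ξ·ΔH°_rxn = 450.44 × -37.9 = -17072 kJ/h
Sensible, feed 38.2→25 °C: -419.47 kJ/h
Outlet flows (mol/h): A 152.56, B 450.44
Sensible, products 25→48.4 °C: 815.28 kJ/h
Q = ΔH = -16676 kJ/h = -4.6322 kW
Heat removed = 277.93 kJ/min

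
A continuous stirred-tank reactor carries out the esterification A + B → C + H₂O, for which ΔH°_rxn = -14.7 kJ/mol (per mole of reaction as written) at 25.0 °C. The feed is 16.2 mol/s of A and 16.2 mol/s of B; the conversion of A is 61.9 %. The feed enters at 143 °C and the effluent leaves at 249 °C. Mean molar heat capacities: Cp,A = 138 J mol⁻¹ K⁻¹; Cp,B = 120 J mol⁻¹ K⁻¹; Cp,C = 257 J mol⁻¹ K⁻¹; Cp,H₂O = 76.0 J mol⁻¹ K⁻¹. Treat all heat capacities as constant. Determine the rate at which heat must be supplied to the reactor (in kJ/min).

Q_in = 27800 kJ/min

Extent of reaction ξ = 0.619 × 16.2 = 10.028 mol/s
Reaction term: ξ·ΔH°_rxn = 10.028 × -14.7 = -147.41 kJ/s
Sensible, feed 143→25 °C: -493.19 kJ/s
Outlet flows (mol/s): A 6.1722, B 6.1722, C 10.028, H₂O 10.028
Sensible, products 25→249 °C: 1104.7 kJ/s
Q = ΔH = 464.1 kJ/s = 464.1 kW
Heat supplied = 27846 kJ/min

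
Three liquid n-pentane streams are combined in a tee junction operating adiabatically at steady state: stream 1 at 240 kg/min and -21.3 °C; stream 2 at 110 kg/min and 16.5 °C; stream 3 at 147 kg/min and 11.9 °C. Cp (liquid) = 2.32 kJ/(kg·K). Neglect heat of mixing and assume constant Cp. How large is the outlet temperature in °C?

Adiabatic, steady state ⇒ Σ ṁᵢCp,ᵢ(T_out − Tᵢ) = 0
T_out = Σ ṁᵢCp,ᵢTᵢ / Σ ṁᵢCp,ᵢ
      = -3590.7 / 1153 = -3.1141 °C

T_out = -3.11 °C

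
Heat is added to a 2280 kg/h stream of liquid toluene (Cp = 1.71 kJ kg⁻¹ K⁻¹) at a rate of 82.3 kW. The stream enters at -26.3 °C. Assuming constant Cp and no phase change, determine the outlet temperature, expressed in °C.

T_out = 49.7 °C

Q = 82.3 kW = 296280 kJ/h
ΔT = Q/(ṁ·Cp) = 296280/(2280×1.71) = 75.993 K
T_out = -26.3 + 75.993 = 49.693 °C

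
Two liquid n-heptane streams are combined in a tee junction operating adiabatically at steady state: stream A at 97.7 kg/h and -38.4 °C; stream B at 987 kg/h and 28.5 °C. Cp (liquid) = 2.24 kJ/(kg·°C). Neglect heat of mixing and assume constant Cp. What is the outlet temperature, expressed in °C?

No heat crosses the boundary, so H_out = H_in.
Σ ṁᵢCp,ᵢTᵢ = 97.7×2.24×-38.4 + 987×2.24×28.5 = 54606
Σ ṁᵢCp,ᵢ = 97.7×2.24 + 987×2.24 = 2429.7
T_out = 54606 / 2429.7 = 22.474 °C

T_out = 22.5 °C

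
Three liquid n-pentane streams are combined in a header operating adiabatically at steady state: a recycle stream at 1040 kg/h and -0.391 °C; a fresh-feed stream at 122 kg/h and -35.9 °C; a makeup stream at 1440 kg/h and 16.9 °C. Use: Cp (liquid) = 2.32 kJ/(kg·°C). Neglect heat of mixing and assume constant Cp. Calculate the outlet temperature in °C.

T_out = 7.51 °C

No heat crosses the boundary, so H_out = H_in.
Σ ṁᵢCp,ᵢTᵢ = 1040×2.32×-0.391 + 122×2.32×-35.9 + 1440×2.32×16.9 = 45355
Σ ṁᵢCp,ᵢ = 1040×2.32 + 122×2.32 + 1440×2.32 = 6036.6
T_out = 45355 / 6036.6 = 7.5133 °C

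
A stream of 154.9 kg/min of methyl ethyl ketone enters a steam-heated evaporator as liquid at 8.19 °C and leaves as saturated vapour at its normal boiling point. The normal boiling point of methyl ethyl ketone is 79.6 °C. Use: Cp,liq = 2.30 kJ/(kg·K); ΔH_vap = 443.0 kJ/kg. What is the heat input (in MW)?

Q = 1.57 MW

liquid 8.19→79.6 °C: 164.24 kJ/kg
vaporisation at 79.6 °C: 443 kJ/kg
Δh = 164.24 + 443 = 607.24 kJ/kg
Q = ṁ·Δh = 154.9 kg/min × 607.24 kJ/kg = 94062 kJ/min
|Q| = 1567.7 kW = 1.5677 MW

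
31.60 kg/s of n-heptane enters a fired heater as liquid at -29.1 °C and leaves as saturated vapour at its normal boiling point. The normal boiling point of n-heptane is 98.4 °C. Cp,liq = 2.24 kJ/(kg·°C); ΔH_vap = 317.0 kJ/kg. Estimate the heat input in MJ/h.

liquid -29.1→98.4 °C: 285.6 kJ/kg
vaporisation at 98.4 °C: 317 kJ/kg
Δh = 285.6 + 317 = 602.6 kJ/kg
Q = ṁ·Δh = 31.60 kg/s × 602.6 kJ/kg = 19042 kJ/s
|Q| = 19042 kW = 68552 MJ/h

Q = 68600 MJ/h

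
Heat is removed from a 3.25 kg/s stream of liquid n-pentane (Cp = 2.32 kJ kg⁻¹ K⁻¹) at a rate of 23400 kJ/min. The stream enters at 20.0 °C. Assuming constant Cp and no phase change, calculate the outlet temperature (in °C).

T_out = -31.7 °C

Q = 23400 kJ/min = 390 kJ/s
ΔT = Q/(ṁ·Cp) = 390/(3.25×2.32) = 51.724 K
T_out = 20.0 − 51.724 = -31.724 °C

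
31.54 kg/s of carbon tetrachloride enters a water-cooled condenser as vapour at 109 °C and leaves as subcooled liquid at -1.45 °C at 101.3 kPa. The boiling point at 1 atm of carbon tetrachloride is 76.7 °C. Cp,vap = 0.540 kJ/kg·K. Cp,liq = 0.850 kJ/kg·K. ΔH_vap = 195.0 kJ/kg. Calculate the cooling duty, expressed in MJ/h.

vapour 109→76.7 °C: -17.442 kJ/kg
condensation at 76.7 °C: -195 kJ/kg
liquid 76.7→-1.45 °C: -66.428 kJ/kg
Δh = -17.442 + -195 + -66.428 = -278.87 kJ/kg
Q = ṁ·Δh = 31.54 kg/s × -278.87 kJ/kg = -8795.5 kJ/s
|Q| = 8795.5 kW = 31664 MJ/h

Q_c = 31700 MJ/h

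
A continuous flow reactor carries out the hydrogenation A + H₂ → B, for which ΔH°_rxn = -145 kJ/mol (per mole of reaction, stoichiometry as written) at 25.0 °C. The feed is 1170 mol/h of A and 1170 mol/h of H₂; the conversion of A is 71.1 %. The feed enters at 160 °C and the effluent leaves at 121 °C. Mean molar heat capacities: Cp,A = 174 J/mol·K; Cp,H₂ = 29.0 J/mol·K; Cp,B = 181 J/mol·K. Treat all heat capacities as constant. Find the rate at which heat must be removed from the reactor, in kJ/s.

Extent of reaction ξ = 0.711 × 1170 = 831.87 mol/h
Reaction term: ξ·ΔH°_rxn = 831.87 × -145 = -120620 kJ/h
Sensible, feed 160→25 °C: -32064 kJ/h
Outlet flows (mol/h): A 338.13, H₂ 338.13, B 831.87
Sensible, products 25→121 °C: 21044 kJ/h
Q = ΔH = -131640 kJ/h = -36.567 kW
Heat removed = 36.567 kJ/s

Q_out = 36.6 kJ/s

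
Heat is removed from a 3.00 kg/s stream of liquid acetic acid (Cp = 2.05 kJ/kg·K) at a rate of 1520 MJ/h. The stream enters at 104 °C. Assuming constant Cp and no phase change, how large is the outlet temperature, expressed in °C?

Q = 1520 MJ/h = 422.22 kJ/s
ΔT = Q/(ṁ·Cp) = 422.22/(3.00×2.05) = 68.654 K
T_out = 104 − 68.654 = 35.346 °C

T_out = 35.3 °C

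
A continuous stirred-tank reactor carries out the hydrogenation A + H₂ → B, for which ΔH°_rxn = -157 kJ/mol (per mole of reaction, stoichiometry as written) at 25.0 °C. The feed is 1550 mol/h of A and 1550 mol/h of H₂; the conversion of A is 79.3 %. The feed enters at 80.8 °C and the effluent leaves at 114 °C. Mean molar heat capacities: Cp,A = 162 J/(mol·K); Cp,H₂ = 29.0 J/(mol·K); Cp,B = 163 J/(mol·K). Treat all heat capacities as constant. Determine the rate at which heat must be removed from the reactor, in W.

Q_out = 51700 W

Extent of reaction ξ = 0.793 × 1550 = 1229.2 mol/h
Reaction term: ξ·ΔH°_rxn = 1229.2 × -157 = -192980 kJ/h
Sensible, feed 80.8→25 °C: -16520 kJ/h
Outlet flows (mol/h): A 320.85, H₂ 320.85, B 1229.2
Sensible, products 25→114 °C: 23285 kJ/h
Q = ΔH = -186210 kJ/h = -51.725 kW
Heat removed = 51725 W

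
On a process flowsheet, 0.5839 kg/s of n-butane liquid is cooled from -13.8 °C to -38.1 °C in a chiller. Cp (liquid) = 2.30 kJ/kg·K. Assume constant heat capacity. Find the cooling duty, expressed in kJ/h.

Q_c = 117000 kJ/h

Q = ṁ·Cp·ΔT = 0.5839 × 2.30 × (-38.1 − -13.8) = -32.634 kJ/s
Cooling duty = 117480 kJ/h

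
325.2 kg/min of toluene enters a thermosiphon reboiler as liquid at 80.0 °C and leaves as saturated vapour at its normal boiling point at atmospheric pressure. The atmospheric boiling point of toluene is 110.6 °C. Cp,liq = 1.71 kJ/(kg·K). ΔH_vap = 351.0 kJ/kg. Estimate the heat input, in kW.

liquid 80.0→110.6 °C: 52.326 kJ/kg
vaporisation at 110.6 °C: 351 kJ/kg
Δh = 52.326 + 351 = 403.33 kJ/kg
Q = ṁ·Δh = 325.2 kg/min × 403.33 kJ/kg = 131160 kJ/min
|Q| = 2186 kW

Q = 2190 kW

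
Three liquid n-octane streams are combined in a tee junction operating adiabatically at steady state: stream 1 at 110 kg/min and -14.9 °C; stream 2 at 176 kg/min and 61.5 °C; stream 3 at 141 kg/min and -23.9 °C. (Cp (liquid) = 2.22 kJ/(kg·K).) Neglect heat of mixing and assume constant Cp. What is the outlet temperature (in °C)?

T_out = 13.6 °C

No heat crosses the boundary, so H_out = H_in.
T_out = Σ ṁᵢCp,ᵢTᵢ / Σ ṁᵢCp,ᵢ
      = 12910 / 947.94 = 13.619 °C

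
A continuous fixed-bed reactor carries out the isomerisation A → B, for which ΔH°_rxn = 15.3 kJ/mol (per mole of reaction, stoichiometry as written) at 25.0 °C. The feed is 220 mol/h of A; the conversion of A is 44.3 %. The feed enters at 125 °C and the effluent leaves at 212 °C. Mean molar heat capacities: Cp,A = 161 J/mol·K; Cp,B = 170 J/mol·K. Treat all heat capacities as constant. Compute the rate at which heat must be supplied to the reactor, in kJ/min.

Extent of reaction ξ = 0.443 × 220 = 97.46 mol/h
Reaction term: ξ·ΔH°_rxn = 97.46 × 15.3 = 1491.1 kJ/h
Sensible, feed 125→25 °C: -3542 kJ/h
Outlet flows (mol/h): A 122.54, B 97.46
Sensible, products 25→212 °C: 6787.6 kJ/h
Q = ΔH = 4736.7 kJ/h = 1.3158 kW
Heat supplied = 78.945 kJ/min

Q_in = 78.9 kJ/min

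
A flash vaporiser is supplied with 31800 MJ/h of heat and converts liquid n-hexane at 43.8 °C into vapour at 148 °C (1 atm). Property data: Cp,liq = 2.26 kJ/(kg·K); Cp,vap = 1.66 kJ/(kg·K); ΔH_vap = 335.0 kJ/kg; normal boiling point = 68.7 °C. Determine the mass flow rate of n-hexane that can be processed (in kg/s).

ṁ = 16.9 kg/s

Δh = 2.26×(68.7−43.8) + 335.0 + 1.66×(148−68.7) = 522.91 kJ/kg
Q = 31800 MJ/h = 8833.3 kJ/s = 8833.3 kJ/s
ṁ = Q/Δh = 8833.3 / 522.91 = 16.893 kg/s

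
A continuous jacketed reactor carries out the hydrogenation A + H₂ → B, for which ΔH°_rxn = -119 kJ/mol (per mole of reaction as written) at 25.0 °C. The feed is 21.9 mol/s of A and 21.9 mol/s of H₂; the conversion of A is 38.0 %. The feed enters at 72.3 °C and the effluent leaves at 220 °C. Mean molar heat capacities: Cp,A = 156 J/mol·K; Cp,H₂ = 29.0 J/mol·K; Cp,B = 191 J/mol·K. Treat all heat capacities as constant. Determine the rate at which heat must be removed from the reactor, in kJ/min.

Q_out = 22900 kJ/min

Extent of reaction ξ = 0.380 × 21.9 = 8.322 mol/s
Reaction term: ξ·ΔH°_rxn = 8.322 × -119 = -990.32 kJ/s
Sensible, feed 72.3→25 °C: -191.64 kJ/s
Outlet flows (mol/s): A 13.578, H₂ 13.578, B 8.322
Sensible, products 25→220 °C: 799.78 kJ/s
Q = ΔH = -382.17 kJ/s = -382.17 kW
Heat removed = 22930 kJ/min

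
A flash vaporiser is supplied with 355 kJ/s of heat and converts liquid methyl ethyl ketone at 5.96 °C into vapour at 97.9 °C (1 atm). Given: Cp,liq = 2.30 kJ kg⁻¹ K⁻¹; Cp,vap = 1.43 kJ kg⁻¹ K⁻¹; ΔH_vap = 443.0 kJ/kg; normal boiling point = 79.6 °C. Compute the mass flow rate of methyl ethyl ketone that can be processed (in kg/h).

ṁ = 2000 kg/h

Δh = 2.30×(79.6−5.96) + 443.0 + 1.43×(97.9−79.6) = 638.54 kJ/kg
Q = 355 kJ/s = 355 kJ/s = 1.278e+06 kJ/h
ṁ = Q/Δh = 1.278e+06 / 638.54 = 2001.4 kg/h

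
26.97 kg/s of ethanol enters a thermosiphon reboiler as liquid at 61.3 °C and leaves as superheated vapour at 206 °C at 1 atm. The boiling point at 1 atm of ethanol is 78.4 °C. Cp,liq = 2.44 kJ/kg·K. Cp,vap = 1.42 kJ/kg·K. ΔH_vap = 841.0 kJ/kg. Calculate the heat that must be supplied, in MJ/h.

liquid 61.3→78.4 °C: 41.724 kJ/kg
vaporisation at 78.4 °C: 841 kJ/kg
vapour 78.4→206 °C: 181.19 kJ/kg
Δh = 41.724 + 841 + 181.19 = 1063.9 kJ/kg
Q = ṁ·Δh = 26.97 kg/s × 1063.9 kJ/kg = 28694 kJ/s
|Q| = 28694 kW = 103300 MJ/h

Q = 103000 MJ/h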